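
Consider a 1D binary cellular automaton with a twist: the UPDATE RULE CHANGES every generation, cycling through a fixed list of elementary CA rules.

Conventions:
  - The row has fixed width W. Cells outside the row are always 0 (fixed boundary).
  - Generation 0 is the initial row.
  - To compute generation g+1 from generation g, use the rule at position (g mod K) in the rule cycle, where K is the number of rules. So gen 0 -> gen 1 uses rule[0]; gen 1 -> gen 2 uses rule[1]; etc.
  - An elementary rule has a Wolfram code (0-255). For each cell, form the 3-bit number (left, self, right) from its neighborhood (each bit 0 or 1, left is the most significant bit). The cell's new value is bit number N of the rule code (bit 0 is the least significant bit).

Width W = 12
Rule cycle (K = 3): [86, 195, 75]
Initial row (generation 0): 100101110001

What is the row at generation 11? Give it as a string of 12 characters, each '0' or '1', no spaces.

Gen 0: 100101110001
Gen 1 (rule 86): 111100011011
Gen 2 (rule 195): 011101101001
Gen 3 (rule 75): 110101100010
Gen 4 (rule 86): 010100110111
Gen 5 (rule 195): 100001010011
Gen 6 (rule 75): 001110000111
Gen 7 (rule 86): 010011001001
Gen 8 (rule 195): 100101010010
Gen 9 (rule 75): 001000000100
Gen 10 (rule 86): 011100001110
Gen 11 (rule 195): 101101110110

Answer: 101101110110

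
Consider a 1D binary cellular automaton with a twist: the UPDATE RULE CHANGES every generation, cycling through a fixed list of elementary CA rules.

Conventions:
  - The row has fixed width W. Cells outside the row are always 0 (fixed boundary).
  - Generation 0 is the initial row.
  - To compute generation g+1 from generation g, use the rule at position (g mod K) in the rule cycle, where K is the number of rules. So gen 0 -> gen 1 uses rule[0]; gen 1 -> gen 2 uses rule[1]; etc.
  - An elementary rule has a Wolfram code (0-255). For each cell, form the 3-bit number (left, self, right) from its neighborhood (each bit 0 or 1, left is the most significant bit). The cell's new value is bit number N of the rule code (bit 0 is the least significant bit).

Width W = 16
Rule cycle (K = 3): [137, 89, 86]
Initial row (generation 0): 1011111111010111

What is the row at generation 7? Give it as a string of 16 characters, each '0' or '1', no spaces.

Gen 0: 1011111111010111
Gen 1 (rule 137): 0011111110000110
Gen 2 (rule 89): 1010000011110111
Gen 3 (rule 86): 1011000100010001
Gen 4 (rule 137): 0010010001000100
Gen 5 (rule 89): 1001001100110011
Gen 6 (rule 86): 1111110111011101
Gen 7 (rule 137): 1111100110011000

Answer: 1111100110011000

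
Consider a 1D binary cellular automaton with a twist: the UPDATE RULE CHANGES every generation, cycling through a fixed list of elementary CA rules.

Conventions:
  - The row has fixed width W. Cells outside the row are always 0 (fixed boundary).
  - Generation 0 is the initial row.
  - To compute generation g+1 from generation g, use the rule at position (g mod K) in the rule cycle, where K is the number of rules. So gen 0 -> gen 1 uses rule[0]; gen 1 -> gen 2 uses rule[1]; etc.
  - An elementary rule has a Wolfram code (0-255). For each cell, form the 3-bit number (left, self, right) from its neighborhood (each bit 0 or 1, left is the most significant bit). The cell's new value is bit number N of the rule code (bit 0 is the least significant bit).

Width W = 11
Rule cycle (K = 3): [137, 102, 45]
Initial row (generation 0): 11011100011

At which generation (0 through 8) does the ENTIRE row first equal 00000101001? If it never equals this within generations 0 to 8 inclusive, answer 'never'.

Gen 0: 11011100011
Gen 1 (rule 137): 10011001010
Gen 2 (rule 102): 10101011110
Gen 3 (rule 45): 11111110000
Gen 4 (rule 137): 11111100111
Gen 5 (rule 102): 00000101001
Gen 6 (rule 45): 11110111001
Gen 7 (rule 137): 11100110000
Gen 8 (rule 102): 00101010000

Answer: 5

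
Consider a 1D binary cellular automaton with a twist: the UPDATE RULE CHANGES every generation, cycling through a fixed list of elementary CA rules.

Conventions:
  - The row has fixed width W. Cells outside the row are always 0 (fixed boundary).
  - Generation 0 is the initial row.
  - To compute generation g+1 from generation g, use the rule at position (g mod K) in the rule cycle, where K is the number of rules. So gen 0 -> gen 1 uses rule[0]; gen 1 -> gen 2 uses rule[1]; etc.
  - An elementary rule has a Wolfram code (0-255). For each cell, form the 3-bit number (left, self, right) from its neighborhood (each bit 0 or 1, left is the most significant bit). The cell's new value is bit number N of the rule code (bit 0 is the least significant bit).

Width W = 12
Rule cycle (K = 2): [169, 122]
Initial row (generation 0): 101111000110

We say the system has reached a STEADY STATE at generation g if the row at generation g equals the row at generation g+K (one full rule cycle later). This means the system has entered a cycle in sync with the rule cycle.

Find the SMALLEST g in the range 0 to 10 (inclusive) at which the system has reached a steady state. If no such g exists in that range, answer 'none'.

Answer: 8

Derivation:
Gen 0: 101111000110
Gen 1 (rule 169): 011110010100
Gen 2 (rule 122): 110011101010
Gen 3 (rule 169): 100011010100
Gen 4 (rule 122): 010111101010
Gen 5 (rule 169): 001111010100
Gen 6 (rule 122): 011001101010
Gen 7 (rule 169): 010001010100
Gen 8 (rule 122): 101010101010
Gen 9 (rule 169): 010101010100
Gen 10 (rule 122): 101010101010
Gen 11 (rule 169): 010101010100
Gen 12 (rule 122): 101010101010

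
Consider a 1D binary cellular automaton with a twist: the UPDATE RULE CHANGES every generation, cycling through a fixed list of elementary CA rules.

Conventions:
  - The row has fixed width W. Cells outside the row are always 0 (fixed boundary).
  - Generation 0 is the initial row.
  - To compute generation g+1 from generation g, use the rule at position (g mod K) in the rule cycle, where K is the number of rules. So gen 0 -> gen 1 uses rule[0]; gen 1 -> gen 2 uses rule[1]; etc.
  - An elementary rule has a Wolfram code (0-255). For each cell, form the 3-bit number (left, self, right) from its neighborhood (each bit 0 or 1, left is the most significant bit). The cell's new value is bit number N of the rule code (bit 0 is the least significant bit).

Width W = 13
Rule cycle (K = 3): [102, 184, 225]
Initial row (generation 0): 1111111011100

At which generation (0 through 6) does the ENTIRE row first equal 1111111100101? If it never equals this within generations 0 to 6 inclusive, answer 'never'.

Gen 0: 1111111011100
Gen 1 (rule 102): 0000001100100
Gen 2 (rule 184): 0000001010010
Gen 3 (rule 225): 1111100100000
Gen 4 (rule 102): 0000101100000
Gen 5 (rule 184): 0000011010000
Gen 6 (rule 225): 1111001100111

Answer: never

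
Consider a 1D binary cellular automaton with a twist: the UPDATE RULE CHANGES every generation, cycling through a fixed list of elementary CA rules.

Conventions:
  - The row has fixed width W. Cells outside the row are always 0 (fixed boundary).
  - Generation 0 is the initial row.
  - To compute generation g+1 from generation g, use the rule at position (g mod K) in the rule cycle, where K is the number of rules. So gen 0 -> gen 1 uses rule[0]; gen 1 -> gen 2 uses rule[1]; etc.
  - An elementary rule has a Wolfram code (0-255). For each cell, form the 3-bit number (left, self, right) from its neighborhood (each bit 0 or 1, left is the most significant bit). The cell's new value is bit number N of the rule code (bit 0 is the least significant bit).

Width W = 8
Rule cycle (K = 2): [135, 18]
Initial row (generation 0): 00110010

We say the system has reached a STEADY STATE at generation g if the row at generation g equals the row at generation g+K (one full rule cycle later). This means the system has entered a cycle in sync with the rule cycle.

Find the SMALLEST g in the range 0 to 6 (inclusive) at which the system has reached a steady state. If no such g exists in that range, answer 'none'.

Gen 0: 00110010
Gen 1 (rule 135): 11000110
Gen 2 (rule 18): 00101001
Gen 3 (rule 135): 11101011
Gen 4 (rule 18): 00000000
Gen 5 (rule 135): 11111111
Gen 6 (rule 18): 00000000
Gen 7 (rule 135): 11111111
Gen 8 (rule 18): 00000000

Answer: 4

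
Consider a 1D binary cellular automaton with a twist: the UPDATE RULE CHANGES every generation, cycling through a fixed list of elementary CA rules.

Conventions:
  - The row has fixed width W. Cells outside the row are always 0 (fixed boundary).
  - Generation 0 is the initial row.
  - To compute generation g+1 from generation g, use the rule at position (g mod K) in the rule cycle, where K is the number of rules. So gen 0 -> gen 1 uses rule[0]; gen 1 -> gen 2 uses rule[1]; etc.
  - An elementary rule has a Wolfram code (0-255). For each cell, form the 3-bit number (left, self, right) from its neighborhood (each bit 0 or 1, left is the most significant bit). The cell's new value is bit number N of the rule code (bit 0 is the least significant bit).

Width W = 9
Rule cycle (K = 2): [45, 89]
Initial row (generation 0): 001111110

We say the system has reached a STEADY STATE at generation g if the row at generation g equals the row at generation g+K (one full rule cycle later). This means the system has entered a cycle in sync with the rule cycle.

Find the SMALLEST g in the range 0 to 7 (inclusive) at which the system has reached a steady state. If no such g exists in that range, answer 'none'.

Gen 0: 001111110
Gen 1 (rule 45): 101000000
Gen 2 (rule 89): 000111111
Gen 3 (rule 45): 110100000
Gen 4 (rule 89): 110011111
Gen 5 (rule 45): 100010000
Gen 6 (rule 89): 011001111
Gen 7 (rule 45): 010001000
Gen 8 (rule 89): 001100111
Gen 9 (rule 45): 101000100

Answer: none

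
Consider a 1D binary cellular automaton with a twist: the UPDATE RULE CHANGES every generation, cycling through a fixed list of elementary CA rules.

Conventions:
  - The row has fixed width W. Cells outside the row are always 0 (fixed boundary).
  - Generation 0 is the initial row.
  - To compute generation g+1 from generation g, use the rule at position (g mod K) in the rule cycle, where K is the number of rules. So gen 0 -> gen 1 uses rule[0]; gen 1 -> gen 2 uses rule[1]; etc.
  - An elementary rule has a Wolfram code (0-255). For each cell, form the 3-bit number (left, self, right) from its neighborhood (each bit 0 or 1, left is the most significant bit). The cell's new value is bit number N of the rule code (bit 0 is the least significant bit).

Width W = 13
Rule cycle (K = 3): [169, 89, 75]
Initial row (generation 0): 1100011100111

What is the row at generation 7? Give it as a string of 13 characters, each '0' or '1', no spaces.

Answer: 1010010011100

Derivation:
Gen 0: 1100011100111
Gen 1 (rule 169): 1001011000110
Gen 2 (rule 89): 0100011110111
Gen 3 (rule 75): 1001110010101
Gen 4 (rule 169): 0001100001010
Gen 5 (rule 89): 1101111100001
Gen 6 (rule 75): 1101000101110
Gen 7 (rule 169): 1010010011100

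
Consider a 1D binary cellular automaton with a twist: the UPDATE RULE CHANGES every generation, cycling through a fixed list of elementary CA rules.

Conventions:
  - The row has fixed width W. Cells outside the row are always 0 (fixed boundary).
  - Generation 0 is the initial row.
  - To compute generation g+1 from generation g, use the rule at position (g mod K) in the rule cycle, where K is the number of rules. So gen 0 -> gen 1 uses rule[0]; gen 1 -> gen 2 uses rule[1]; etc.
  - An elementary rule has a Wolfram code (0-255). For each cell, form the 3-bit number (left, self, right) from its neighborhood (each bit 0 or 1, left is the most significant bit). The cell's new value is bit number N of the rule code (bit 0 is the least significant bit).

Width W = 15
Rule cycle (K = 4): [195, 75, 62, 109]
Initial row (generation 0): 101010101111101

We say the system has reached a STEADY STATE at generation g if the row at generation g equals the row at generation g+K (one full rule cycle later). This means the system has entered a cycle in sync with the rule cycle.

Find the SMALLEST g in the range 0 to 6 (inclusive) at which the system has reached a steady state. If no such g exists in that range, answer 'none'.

Answer: none

Derivation:
Gen 0: 101010101111101
Gen 1 (rule 195): 000000000111100
Gen 2 (rule 75): 111111111100101
Gen 3 (rule 62): 100000000011111
Gen 4 (rule 109): 101111111010001
Gen 5 (rule 195): 000111111000110
Gen 6 (rule 75): 111100001011110
Gen 7 (rule 62): 100010011110001
Gen 8 (rule 109): 101010010010101
Gen 9 (rule 195): 000000100100000
Gen 10 (rule 75): 111111001001111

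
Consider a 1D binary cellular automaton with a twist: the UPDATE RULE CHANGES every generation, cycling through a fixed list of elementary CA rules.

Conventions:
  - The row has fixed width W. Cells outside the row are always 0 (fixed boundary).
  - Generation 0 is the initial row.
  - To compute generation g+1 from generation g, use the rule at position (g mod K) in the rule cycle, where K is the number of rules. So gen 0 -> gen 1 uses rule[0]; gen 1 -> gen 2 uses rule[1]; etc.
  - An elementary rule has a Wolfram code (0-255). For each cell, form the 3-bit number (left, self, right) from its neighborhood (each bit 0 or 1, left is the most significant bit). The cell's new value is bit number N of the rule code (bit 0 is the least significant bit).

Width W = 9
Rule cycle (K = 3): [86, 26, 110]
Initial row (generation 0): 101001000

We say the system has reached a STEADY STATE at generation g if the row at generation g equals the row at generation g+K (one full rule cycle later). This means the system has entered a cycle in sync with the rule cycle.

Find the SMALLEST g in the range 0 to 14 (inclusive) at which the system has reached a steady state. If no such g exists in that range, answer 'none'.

Answer: 2

Derivation:
Gen 0: 101001000
Gen 1 (rule 86): 101111100
Gen 2 (rule 26): 001000010
Gen 3 (rule 110): 011000110
Gen 4 (rule 86): 101101011
Gen 5 (rule 26): 001000010
Gen 6 (rule 110): 011000110
Gen 7 (rule 86): 101101011
Gen 8 (rule 26): 001000010
Gen 9 (rule 110): 011000110
Gen 10 (rule 86): 101101011
Gen 11 (rule 26): 001000010
Gen 12 (rule 110): 011000110
Gen 13 (rule 86): 101101011
Gen 14 (rule 26): 001000010
Gen 15 (rule 110): 011000110
Gen 16 (rule 86): 101101011
Gen 17 (rule 26): 001000010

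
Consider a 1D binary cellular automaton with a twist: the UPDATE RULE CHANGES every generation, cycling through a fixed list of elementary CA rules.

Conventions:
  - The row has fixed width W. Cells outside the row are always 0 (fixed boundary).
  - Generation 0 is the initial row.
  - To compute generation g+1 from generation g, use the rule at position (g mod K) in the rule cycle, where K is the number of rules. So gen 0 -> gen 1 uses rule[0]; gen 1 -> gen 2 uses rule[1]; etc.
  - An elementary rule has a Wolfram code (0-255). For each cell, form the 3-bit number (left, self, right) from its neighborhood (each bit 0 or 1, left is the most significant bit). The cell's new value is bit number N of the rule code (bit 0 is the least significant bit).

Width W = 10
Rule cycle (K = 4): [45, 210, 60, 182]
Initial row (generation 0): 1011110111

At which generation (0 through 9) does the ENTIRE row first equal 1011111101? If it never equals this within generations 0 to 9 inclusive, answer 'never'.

Gen 0: 1011110111
Gen 1 (rule 45): 1110001100
Gen 2 (rule 210): 0111010110
Gen 3 (rule 60): 0100111101
Gen 4 (rule 182): 1111011011
Gen 5 (rule 45): 1000110110
Gen 6 (rule 210): 0101010011
Gen 7 (rule 60): 0111111010
Gen 8 (rule 182): 1011110111
Gen 9 (rule 45): 1110001100

Answer: never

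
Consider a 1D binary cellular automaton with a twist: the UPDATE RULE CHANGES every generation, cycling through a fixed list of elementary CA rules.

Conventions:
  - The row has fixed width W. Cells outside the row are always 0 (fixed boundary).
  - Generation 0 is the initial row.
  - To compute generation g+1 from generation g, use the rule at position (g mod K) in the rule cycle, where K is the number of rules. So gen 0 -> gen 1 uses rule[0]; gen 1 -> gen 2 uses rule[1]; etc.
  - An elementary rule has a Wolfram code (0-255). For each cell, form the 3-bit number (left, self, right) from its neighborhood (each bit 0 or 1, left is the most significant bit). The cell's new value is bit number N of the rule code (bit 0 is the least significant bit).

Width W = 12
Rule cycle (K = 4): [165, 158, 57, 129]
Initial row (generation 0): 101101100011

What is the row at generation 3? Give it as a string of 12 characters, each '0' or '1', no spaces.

Gen 0: 101101100011
Gen 1 (rule 165): 110010001000
Gen 2 (rule 158): 101111011100
Gen 3 (rule 57): 011000110011

Answer: 011000110011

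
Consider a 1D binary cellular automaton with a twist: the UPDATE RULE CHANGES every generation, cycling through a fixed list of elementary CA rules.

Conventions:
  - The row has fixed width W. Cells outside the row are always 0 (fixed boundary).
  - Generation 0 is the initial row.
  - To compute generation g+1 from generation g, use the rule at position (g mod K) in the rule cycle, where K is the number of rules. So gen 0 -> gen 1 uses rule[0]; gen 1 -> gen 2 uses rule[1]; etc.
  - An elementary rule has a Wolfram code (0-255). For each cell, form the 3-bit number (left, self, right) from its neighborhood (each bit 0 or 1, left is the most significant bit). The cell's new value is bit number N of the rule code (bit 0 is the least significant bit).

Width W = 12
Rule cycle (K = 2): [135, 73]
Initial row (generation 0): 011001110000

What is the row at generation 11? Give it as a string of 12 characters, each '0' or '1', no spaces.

Gen 0: 011001110000
Gen 1 (rule 135): 100010100111
Gen 2 (rule 73): 001000000101
Gen 3 (rule 135): 111011111101
Gen 4 (rule 73): 101010000100
Gen 5 (rule 135): 101010111101
Gen 6 (rule 73): 000000100100
Gen 7 (rule 135): 111111101101
Gen 8 (rule 73): 100000101100
Gen 9 (rule 135): 101111100001
Gen 10 (rule 73): 001000101100
Gen 11 (rule 135): 111011100001

Answer: 111011100001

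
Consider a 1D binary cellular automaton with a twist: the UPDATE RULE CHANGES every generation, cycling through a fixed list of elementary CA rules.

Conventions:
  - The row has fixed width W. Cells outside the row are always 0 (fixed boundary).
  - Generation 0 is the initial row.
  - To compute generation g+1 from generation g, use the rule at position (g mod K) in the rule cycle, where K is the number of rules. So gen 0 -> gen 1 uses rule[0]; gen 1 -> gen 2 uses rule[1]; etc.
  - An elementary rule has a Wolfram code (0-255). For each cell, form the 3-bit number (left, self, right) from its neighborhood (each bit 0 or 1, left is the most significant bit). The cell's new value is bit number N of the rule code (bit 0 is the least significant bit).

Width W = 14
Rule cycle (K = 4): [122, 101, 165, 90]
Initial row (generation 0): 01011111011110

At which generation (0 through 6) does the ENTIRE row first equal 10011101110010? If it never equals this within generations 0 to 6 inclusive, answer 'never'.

Gen 0: 01011111011110
Gen 1 (rule 122): 10110001110011
Gen 2 (rule 101): 11010100010001
Gen 3 (rule 165): 00111101010101
Gen 4 (rule 90): 01100100000000
Gen 5 (rule 122): 11111010000000
Gen 6 (rule 101): 00001110111111

Answer: never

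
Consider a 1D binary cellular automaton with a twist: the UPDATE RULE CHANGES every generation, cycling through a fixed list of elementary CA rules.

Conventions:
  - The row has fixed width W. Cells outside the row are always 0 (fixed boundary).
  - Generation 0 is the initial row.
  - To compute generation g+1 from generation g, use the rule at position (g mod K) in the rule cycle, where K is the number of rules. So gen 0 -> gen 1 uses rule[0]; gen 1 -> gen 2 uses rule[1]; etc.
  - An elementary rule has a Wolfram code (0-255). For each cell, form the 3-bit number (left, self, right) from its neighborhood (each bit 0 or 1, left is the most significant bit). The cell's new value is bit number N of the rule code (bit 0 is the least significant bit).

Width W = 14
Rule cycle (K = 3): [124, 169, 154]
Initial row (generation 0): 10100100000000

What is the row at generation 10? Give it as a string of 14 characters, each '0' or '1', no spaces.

Gen 0: 10100100000000
Gen 1 (rule 124): 11110110000000
Gen 2 (rule 169): 11101100111111
Gen 3 (rule 154): 11001011111110
Gen 4 (rule 124): 11101110000011
Gen 5 (rule 169): 11011100111010
Gen 6 (rule 154): 10011011110001
Gen 7 (rule 124): 11011110011001
Gen 8 (rule 169): 10111100010000
Gen 9 (rule 154): 00111010101000
Gen 10 (rule 124): 00101111111100

Answer: 00101111111100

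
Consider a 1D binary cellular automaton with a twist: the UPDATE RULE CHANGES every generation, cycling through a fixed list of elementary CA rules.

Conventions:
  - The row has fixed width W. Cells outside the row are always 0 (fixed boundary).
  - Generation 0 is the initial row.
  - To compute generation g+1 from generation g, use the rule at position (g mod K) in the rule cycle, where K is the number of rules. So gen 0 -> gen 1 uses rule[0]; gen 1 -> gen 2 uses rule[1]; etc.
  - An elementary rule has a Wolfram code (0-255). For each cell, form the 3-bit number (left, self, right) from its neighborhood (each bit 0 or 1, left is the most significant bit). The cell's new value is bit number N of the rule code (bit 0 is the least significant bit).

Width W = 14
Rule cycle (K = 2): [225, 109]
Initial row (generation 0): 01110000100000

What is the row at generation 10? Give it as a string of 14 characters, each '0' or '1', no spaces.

Gen 0: 01110000100000
Gen 1 (rule 225): 00110110001111
Gen 2 (rule 109): 10111110101001
Gen 3 (rule 225): 01011111010000
Gen 4 (rule 109): 01110001110111
Gen 5 (rule 225): 00110100111011
Gen 6 (rule 109): 10111100101111
Gen 7 (rule 225): 01011100010111
Gen 8 (rule 109): 01110101011101
Gen 9 (rule 225): 00111010101110
Gen 10 (rule 109): 10101111111010

Answer: 10101111111010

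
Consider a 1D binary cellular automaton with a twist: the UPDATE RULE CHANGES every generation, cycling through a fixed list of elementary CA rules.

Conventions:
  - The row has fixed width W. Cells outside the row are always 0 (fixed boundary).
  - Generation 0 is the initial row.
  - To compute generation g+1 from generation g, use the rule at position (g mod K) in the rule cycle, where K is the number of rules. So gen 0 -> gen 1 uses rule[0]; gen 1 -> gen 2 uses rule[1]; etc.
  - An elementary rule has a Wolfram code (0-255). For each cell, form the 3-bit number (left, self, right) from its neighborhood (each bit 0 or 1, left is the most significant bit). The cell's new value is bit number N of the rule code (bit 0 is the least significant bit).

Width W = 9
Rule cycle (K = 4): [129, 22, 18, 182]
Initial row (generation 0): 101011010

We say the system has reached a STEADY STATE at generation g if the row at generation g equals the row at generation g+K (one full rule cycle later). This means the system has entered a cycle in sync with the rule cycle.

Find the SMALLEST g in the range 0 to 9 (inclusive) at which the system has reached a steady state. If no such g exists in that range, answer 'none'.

Gen 0: 101011010
Gen 1 (rule 129): 000000000
Gen 2 (rule 22): 000000000
Gen 3 (rule 18): 000000000
Gen 4 (rule 182): 000000000
Gen 5 (rule 129): 111111111
Gen 6 (rule 22): 000000000
Gen 7 (rule 18): 000000000
Gen 8 (rule 182): 000000000
Gen 9 (rule 129): 111111111
Gen 10 (rule 22): 000000000
Gen 11 (rule 18): 000000000
Gen 12 (rule 182): 000000000
Gen 13 (rule 129): 111111111

Answer: 2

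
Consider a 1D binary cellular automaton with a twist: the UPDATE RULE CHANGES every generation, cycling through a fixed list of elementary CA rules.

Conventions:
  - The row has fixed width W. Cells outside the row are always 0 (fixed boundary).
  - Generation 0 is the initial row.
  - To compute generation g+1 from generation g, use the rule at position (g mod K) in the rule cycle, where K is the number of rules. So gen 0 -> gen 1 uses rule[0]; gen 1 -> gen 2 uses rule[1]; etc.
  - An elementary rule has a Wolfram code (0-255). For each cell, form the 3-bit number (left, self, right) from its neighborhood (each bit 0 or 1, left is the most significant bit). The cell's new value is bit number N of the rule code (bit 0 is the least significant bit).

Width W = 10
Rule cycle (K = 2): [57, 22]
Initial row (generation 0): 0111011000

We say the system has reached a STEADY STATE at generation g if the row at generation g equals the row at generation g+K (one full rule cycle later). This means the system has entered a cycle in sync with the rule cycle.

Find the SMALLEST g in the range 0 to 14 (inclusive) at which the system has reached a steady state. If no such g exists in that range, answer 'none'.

Answer: 10

Derivation:
Gen 0: 0111011000
Gen 1 (rule 57): 0100110111
Gen 2 (rule 22): 1111000000
Gen 3 (rule 57): 1000111111
Gen 4 (rule 22): 1101000000
Gen 5 (rule 57): 1010111111
Gen 6 (rule 22): 1010000000
Gen 7 (rule 57): 0101111111
Gen 8 (rule 22): 1100000000
Gen 9 (rule 57): 1011111111
Gen 10 (rule 22): 1000000000
Gen 11 (rule 57): 0111111111
Gen 12 (rule 22): 1000000000
Gen 13 (rule 57): 0111111111
Gen 14 (rule 22): 1000000000
Gen 15 (rule 57): 0111111111
Gen 16 (rule 22): 1000000000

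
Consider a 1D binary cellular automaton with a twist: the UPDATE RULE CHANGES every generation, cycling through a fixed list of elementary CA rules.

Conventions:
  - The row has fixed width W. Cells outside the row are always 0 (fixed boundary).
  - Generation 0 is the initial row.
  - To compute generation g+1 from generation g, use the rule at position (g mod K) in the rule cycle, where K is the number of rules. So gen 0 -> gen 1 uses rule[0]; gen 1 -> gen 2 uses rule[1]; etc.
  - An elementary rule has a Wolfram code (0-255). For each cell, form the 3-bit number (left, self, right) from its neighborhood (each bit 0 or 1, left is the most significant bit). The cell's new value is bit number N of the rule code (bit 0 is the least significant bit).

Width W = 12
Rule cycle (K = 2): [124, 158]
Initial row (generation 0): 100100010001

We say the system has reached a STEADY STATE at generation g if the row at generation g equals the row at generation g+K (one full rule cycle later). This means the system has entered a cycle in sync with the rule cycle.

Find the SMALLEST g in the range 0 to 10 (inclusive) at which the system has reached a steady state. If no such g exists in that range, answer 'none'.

Answer: 3

Derivation:
Gen 0: 100100010001
Gen 1 (rule 124): 110110011001
Gen 2 (rule 158): 100101110111
Gen 3 (rule 124): 110111011101
Gen 4 (rule 158): 100110011001
Gen 5 (rule 124): 110111011101
Gen 6 (rule 158): 100110011001
Gen 7 (rule 124): 110111011101
Gen 8 (rule 158): 100110011001
Gen 9 (rule 124): 110111011101
Gen 10 (rule 158): 100110011001
Gen 11 (rule 124): 110111011101
Gen 12 (rule 158): 100110011001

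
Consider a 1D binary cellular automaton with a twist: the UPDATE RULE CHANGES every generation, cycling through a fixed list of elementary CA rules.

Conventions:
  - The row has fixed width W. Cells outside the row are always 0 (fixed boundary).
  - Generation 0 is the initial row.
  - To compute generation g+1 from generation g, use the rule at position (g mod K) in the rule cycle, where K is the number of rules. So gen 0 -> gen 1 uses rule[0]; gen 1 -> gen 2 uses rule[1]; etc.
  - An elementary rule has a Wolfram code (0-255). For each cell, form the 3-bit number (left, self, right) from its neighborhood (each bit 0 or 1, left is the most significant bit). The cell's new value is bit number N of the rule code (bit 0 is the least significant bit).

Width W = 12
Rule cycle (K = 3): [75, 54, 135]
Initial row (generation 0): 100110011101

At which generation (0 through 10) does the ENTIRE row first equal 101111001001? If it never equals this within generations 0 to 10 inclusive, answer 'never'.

Gen 0: 100110011101
Gen 1 (rule 75): 001110110100
Gen 2 (rule 54): 010001001110
Gen 3 (rule 135): 110111010100
Gen 4 (rule 75): 110101000001
Gen 5 (rule 54): 001111100011
Gen 6 (rule 135): 110111001100
Gen 7 (rule 75): 110101011101
Gen 8 (rule 54): 001111100011
Gen 9 (rule 135): 110111001100
Gen 10 (rule 75): 110101011101

Answer: never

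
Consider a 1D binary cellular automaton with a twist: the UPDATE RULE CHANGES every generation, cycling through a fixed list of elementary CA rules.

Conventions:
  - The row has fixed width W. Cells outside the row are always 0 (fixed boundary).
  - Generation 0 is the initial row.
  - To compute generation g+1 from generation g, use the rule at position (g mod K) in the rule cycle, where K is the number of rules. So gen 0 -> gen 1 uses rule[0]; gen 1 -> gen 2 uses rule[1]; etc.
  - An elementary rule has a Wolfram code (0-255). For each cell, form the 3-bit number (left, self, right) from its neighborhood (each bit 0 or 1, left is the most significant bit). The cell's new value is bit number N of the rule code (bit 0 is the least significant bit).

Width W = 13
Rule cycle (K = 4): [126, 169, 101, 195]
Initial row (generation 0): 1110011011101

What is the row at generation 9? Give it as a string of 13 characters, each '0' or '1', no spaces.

Gen 0: 1110011011101
Gen 1 (rule 126): 1011111110111
Gen 2 (rule 169): 0111111101110
Gen 3 (rule 101): 0000000110010
Gen 4 (rule 195): 1111111010100
Gen 5 (rule 126): 1000001111110
Gen 6 (rule 169): 0011101111100
Gen 7 (rule 101): 1000110000101
Gen 8 (rule 195): 0011010111000
Gen 9 (rule 126): 0111111101100

Answer: 0111111101100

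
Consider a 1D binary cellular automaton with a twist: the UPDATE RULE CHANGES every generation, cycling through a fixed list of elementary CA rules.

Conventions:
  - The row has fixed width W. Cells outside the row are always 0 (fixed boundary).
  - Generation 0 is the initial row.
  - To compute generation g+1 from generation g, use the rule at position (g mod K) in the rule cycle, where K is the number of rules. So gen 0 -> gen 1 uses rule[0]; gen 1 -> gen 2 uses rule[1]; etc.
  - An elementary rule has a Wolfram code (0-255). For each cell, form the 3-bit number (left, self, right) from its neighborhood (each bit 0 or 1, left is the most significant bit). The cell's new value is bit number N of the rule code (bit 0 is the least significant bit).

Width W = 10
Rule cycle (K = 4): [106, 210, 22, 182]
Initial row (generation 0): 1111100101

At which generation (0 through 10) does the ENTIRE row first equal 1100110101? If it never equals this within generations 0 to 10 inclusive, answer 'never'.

Answer: never

Derivation:
Gen 0: 1111100101
Gen 1 (rule 106): 1000101010
Gen 2 (rule 210): 0101000001
Gen 3 (rule 22): 1101100011
Gen 4 (rule 182): 0010010100
Gen 5 (rule 106): 0100101000
Gen 6 (rule 210): 1011000100
Gen 7 (rule 22): 1000101110
Gen 8 (rule 182): 1101110101
Gen 9 (rule 106): 1111011010
Gen 10 (rule 210): 0111001001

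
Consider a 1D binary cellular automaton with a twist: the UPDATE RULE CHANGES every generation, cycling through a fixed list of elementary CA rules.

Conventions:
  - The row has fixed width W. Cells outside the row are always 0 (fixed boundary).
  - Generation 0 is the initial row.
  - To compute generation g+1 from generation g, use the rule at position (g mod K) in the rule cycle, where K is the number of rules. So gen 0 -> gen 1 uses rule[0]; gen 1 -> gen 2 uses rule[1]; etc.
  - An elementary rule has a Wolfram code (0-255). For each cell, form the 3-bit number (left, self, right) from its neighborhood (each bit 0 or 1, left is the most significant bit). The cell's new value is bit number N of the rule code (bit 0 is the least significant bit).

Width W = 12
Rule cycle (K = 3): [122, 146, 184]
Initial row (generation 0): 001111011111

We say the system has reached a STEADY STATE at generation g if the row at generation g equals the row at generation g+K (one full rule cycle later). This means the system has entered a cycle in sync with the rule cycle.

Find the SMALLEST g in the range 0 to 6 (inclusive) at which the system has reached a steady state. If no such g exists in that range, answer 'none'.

Gen 0: 001111011111
Gen 1 (rule 122): 011001110001
Gen 2 (rule 146): 100110101010
Gen 3 (rule 184): 010101010101
Gen 4 (rule 122): 101010101010
Gen 5 (rule 146): 000000000001
Gen 6 (rule 184): 000000000000
Gen 7 (rule 122): 000000000000
Gen 8 (rule 146): 000000000000
Gen 9 (rule 184): 000000000000

Answer: 6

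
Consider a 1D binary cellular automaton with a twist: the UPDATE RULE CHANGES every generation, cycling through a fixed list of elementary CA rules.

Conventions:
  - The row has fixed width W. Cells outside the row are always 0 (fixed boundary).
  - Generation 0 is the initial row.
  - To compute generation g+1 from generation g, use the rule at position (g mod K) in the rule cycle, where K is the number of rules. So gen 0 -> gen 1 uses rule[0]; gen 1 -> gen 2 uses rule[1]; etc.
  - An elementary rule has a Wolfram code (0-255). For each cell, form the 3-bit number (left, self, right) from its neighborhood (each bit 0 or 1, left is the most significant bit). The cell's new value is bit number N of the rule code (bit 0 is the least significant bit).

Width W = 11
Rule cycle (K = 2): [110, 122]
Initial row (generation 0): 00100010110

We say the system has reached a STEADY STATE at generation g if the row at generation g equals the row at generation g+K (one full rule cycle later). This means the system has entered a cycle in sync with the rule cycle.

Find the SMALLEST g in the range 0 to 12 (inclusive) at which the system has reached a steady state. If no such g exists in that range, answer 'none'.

Answer: none

Derivation:
Gen 0: 00100010110
Gen 1 (rule 110): 01100111110
Gen 2 (rule 122): 11111100011
Gen 3 (rule 110): 10000100111
Gen 4 (rule 122): 01001011101
Gen 5 (rule 110): 11011110111
Gen 6 (rule 122): 11110011101
Gen 7 (rule 110): 10010110111
Gen 8 (rule 122): 01101111101
Gen 9 (rule 110): 11111000111
Gen 10 (rule 122): 10001101101
Gen 11 (rule 110): 10011111111
Gen 12 (rule 122): 01110000001
Gen 13 (rule 110): 11010000011
Gen 14 (rule 122): 11101000111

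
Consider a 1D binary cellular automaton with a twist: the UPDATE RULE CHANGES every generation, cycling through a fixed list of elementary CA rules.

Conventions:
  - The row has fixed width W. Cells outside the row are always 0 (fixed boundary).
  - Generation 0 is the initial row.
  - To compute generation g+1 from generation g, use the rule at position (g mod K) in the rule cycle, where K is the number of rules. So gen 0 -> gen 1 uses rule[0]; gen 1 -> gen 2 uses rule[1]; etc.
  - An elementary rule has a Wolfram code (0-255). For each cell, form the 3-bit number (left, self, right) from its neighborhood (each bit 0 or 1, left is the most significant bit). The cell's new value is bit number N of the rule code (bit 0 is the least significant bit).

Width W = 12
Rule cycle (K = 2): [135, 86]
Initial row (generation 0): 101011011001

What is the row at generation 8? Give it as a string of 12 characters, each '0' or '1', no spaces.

Answer: 001010000101

Derivation:
Gen 0: 101011011001
Gen 1 (rule 135): 101000000011
Gen 2 (rule 86): 101100000101
Gen 3 (rule 135): 100001111101
Gen 4 (rule 86): 110010000101
Gen 5 (rule 135): 000110111101
Gen 6 (rule 86): 001010000101
Gen 7 (rule 135): 111010111101
Gen 8 (rule 86): 001010000101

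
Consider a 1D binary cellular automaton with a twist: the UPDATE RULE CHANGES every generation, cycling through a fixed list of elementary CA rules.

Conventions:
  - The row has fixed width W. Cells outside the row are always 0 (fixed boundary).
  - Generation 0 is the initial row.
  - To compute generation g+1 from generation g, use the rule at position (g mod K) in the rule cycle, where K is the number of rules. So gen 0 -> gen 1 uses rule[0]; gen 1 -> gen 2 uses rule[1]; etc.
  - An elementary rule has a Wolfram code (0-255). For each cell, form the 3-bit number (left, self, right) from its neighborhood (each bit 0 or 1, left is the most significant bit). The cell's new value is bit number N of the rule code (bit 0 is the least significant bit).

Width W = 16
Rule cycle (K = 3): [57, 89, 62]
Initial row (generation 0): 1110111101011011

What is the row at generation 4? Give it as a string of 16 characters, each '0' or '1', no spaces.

Answer: 1000110011011011

Derivation:
Gen 0: 1110111101011011
Gen 1 (rule 57): 1001100010110110
Gen 2 (rule 89): 0101111000110111
Gen 3 (rule 62): 1111000101101100
Gen 4 (rule 57): 1000110011011011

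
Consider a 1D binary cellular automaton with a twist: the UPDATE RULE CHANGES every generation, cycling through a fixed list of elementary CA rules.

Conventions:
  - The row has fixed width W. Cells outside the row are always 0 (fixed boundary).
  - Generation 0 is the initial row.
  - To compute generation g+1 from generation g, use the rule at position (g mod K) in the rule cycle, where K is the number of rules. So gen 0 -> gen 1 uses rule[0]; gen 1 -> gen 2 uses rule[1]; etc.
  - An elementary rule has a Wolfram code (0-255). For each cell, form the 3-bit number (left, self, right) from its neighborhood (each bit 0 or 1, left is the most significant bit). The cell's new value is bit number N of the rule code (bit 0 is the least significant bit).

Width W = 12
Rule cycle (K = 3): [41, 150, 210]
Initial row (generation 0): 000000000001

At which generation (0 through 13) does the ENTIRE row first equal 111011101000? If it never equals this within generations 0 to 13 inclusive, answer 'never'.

Gen 0: 000000000001
Gen 1 (rule 41): 111111111100
Gen 2 (rule 150): 011111111010
Gen 3 (rule 210): 101111111001
Gen 4 (rule 41): 011000000000
Gen 5 (rule 150): 100100000000
Gen 6 (rule 210): 011010000000
Gen 7 (rule 41): 010100111111
Gen 8 (rule 150): 110111011110
Gen 9 (rule 210): 010011001111
Gen 10 (rule 41): 000010001000
Gen 11 (rule 150): 000111011100
Gen 12 (rule 210): 001011001110
Gen 13 (rule 41): 100110001000

Answer: never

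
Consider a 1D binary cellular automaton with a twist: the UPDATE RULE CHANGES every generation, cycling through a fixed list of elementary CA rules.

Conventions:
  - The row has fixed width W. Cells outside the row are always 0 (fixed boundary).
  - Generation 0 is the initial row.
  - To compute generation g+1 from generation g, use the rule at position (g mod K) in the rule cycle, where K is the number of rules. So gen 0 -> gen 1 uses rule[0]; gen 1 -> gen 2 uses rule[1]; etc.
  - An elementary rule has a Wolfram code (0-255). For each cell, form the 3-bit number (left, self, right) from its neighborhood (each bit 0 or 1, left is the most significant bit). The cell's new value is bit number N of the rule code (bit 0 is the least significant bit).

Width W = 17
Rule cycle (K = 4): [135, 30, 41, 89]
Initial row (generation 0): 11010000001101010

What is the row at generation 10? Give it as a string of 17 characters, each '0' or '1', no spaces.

Gen 0: 11010000001101010
Gen 1 (rule 135): 00010111110001010
Gen 2 (rule 30): 00110100001011011
Gen 3 (rule 41): 10101001100110110
Gen 4 (rule 89): 00000101110110111
Gen 5 (rule 135): 11111100100000010
Gen 6 (rule 30): 10000011110000111
Gen 7 (rule 41): 00111010000110100
Gen 8 (rule 89): 10101001110110011
Gen 9 (rule 135): 10101010100000100
Gen 10 (rule 30): 10101010110001110

Answer: 10101010110001110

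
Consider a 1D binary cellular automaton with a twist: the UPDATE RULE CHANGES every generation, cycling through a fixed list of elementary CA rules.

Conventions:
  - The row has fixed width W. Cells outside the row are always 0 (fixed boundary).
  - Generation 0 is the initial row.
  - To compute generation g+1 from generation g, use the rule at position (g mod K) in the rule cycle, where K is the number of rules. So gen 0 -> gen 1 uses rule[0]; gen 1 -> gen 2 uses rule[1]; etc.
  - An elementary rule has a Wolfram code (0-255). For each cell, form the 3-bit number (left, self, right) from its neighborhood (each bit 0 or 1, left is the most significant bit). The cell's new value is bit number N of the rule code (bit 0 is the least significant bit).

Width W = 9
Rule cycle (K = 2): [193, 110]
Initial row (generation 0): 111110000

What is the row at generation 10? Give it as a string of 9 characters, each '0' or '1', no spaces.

Gen 0: 111110000
Gen 1 (rule 193): 011110111
Gen 2 (rule 110): 110011101
Gen 3 (rule 193): 010001100
Gen 4 (rule 110): 110011100
Gen 5 (rule 193): 010001101
Gen 6 (rule 110): 110011111
Gen 7 (rule 193): 010001111
Gen 8 (rule 110): 110011001
Gen 9 (rule 193): 010001000
Gen 10 (rule 110): 110011000

Answer: 110011000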